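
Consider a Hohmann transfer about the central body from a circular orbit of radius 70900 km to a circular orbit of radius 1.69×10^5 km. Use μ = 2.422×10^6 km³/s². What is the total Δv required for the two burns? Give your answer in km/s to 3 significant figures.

The Hohmann ellipse has a_t = (r₁ + r₂)/2 = 1.1995×10^5 km.
Circular speed at r₁: v₁ = √(μ/r₁) = √(2.422×10^6/70900) = 5.845 km/s.
On the transfer ellipse at r₁, v² = μ(2/r − 1/a) gives v_p = √[μ(2/r₁ − 1/a_t)] = 6.938 km/s.
First burn Δv₁ = |v_p − v₁| = 1.093 km/s.
Circular speed at r₂: v₂ = √(μ/r₂) = 3.7857 km/s.
Transfer-orbit speed at r₂: v_a = √[μ(2/r₂ − 1/a_t)] = 2.9105 km/s.
Second burn Δv₂ = |v₂ − v_a| = 0.8752 km/s.
Total Δv = Δv₁ + Δv₂ = 1.968 km/s.

Δv = 1.97 km/s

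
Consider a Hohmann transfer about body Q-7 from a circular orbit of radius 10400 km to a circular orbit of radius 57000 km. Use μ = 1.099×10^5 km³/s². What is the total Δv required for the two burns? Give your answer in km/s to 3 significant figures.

Δv = 1.59 km/s

Transfer-ellipse semi-major axis a_t = (r₁ + r₂)/2 = (10400 + 57000)/2 = 33700 km.
At r₁ the circular-orbit speed is v₁ = √(μ/r₁) = 3.251 km/s.
Transfer-orbit speed at r₁ (vis-viva equation): v_p = √[μ(2/r₁ − 1/a_t)] = 4.228 km/s.
First burn Δv₁ = |v_p − v₁| = 0.9770 km/s.
At r₂, v₂ = √(μ/r₂) = 1.38855 km/s.
Transfer-orbit speed at r₂: v_a = √[μ(2/r₂ − 1/a_t)] = 0.771371 km/s.
Second burn Δv₂ = |v₂ − v_a| = 0.6172 km/s.
Total Δv = Δv₁ + Δv₂ = 1.594 km/s.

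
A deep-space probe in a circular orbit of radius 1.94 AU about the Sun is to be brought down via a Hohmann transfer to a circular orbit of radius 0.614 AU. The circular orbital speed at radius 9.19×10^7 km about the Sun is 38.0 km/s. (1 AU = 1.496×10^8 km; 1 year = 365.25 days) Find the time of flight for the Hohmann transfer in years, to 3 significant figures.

From the circular-orbit relation v² = μ/r at r = 9.19×10^7 km: μ = v²r = (38.0)² × 9.19×10^7 = 1.32704×10^11 km³/s².
In km: r₁ = 1.94 × 1.496×10^8 = 2.90224×10^8 km; r₂ = 0.614 × 1.496×10^8 = 9.18544×10^7 km.
Semi-major axis of the transfer orbit: a_t = (2.90224×10^8 + 9.18544×10^7)/2 = 1.910392×10^8 km.
Half the transfer-orbit period gives t = π√(a_t³/μ) = 2.277×10^7 s.
Converting: 2.277×10^7 s ÷ 3.15576×10^7 s/year (365.25 × 86400) = 0.722 years.

t = 0.722 years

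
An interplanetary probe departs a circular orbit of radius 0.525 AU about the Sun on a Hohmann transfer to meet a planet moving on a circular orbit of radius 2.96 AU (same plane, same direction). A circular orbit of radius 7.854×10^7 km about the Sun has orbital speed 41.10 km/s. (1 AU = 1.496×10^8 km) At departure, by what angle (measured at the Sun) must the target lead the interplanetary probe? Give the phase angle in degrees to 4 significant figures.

From the circular-orbit relation v² = μ/r at r = 7.854×10^7 km: μ = v²r = (41.10)² × 7.854×10^7 = 1.32671×10^11 km³/s².
In km: r₁ = 0.525 × 1.496×10^8 = 7.854×10^7 km; r₂ = 2.96 × 1.496×10^8 = 4.42816×10^8 km.
Semi-major axis of the transfer orbit: a_t = (7.854×10^7 + 4.42816×10^8)/2 = 2.60678×10^8 km.
Transfer time t = π√(a_t³/μ) = 3.630×10^7 s.
Target angular speed ω₂ = √(μ/r₂³) = 3.909×10^-8 rad/s.
Angle swept by the target during transfer: ω₂·t = 1.419 rad = 81.30°.
Arrival is 180° from departure on the ellipse, so φ = 180° − 81.30° = 98.70°.

φ = 98.70°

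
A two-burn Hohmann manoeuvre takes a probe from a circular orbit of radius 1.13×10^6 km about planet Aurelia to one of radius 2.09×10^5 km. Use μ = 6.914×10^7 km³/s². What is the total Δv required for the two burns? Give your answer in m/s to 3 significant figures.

Transfer-ellipse semi-major axis a_t = (r₁ + r₂)/2 = (1.130×10^6 + 2.090×10^5)/2 = 6.695×10^5 km.
Circular speed at r₁: v₁ = √(μ/r₁) = √(6.914×10^7/1.130×10^6) = 7.822 km/s.
Transfer-orbit speed at r₁ (vis-viva): v_a = √[μ(2/r₁ − 1/a_t)] = 4.370 km/s.
First burn Δv₁ = |v_a − v₁| = 3.452 km/s.
At r₂, v₂ = √(μ/r₂) = 18.1883 km/s.
Transfer-orbit speed at r₂: v_p = √[μ(2/r₂ − 1/a_t)] = 23.6296 km/s.
Second burn Δv₂ = |v₂ − v_p| = 5.441 km/s.
Total Δv = Δv₁ + Δv₂ = 8.893 km/s.

Δv = 8890 m/s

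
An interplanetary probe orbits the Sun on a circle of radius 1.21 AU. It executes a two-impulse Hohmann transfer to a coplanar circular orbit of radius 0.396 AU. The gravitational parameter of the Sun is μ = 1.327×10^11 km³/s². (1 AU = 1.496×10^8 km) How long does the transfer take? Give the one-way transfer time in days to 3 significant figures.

In km: r₁ = 1.21 × 1.496×10^8 = 1.81016×10^8 km; r₂ = 0.396 × 1.496×10^8 = 5.92416×10^7 km.
Transfer-ellipse semi-major axis a_t = (r₁ + r₂)/2 = (1.81016×10^8 + 5.92416×10^7)/2 = 1.201288×10^8 km.
Half the transfer-orbit period gives t = π√(a_t³/μ) = 1.135×10^7 s.
Converting: 1.135×10^7 s ÷ 86400 s/day = 131 days.

t = 131 days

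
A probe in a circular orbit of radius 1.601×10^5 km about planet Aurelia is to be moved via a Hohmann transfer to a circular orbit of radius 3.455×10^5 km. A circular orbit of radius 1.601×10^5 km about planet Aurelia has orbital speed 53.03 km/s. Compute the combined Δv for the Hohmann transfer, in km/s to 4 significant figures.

Δv = 16.34 km/s

From the circular-orbit relation v² = μ/r at r = 1.601×10^5 km: μ = v²r = (53.03)² × 1.601×10^5 = 4.50230×10^8 km³/s².
The Hohmann ellipse has a_t = (r₁ + r₂)/2 = 2.528×10^5 km.
Circular speed at r₁: v₁ = √(μ/r₁) = √(4.50230×10^8/1.601×10^5) = 53.030 km/s.
Transfer-orbit speed at r₁ (v² = μ(2/r − 1/a)): v_p = √[μ(2/r₁ − 1/a_t)] = 61.995 km/s.
First burn Δv₁ = |v_p − v₁| = 8.965 km/s.
At r₂, v₂ = √(μ/r₂) = 36.099 km/s.
Transfer-orbit speed at r₂: v_a = √[μ(2/r₂ − 1/a_t)] = 28.728 km/s.
Second burn Δv₂ = |v₂ − v_a| = 7.371 km/s.
Δv = Δv₁ + Δv₂ = 8.965 + 7.371 = 16.34 km/s.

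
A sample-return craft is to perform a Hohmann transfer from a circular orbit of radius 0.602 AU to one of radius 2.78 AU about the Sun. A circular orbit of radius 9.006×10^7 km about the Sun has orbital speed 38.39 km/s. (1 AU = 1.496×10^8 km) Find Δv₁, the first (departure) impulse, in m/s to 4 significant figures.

From the circular-orbit relation v² = μ/r at r = 9.006×10^7 km: μ = v²r = (38.39)² × 9.006×10^7 = 1.32730×10^11 km³/s².
In km: r₁ = 0.602 × 1.496×10^8 = 9.00592×10^7 km; r₂ = 2.78 × 1.496×10^8 = 4.15888×10^8 km.
Transfer-ellipse semi-major axis a_t = (r₁ + r₂)/2 = (9.00592×10^7 + 4.15888×10^8)/2 = 2.529736×10^8 km.
Circular speed at r = 9.00592×10^7 km: v_c = √(μ/r) = 38.39 km/s.
Transfer-orbit speed at the same r (vis-viva, a = a_t): v_t = √[μ(2/r − 1/a_t)] = 49.22 km/s.
Δv₁ = |v_t − v_c| = |49.22 − 38.39| = 10.83 km/s.

Δv₁ = 10830 m/s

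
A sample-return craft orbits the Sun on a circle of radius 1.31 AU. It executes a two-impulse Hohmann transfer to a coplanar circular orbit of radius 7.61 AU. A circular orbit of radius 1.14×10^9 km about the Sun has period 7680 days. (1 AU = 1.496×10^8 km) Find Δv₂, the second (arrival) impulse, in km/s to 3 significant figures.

Δv₂ = 4.95 km/s

From Kepler's third law T² = 4π²r³/μ at r = 1.14×10^9 km, T = 7680 days = 7680 × 86400 s = 6.63552×10^8 s: μ = 4π²r³/T² = 1.32839×10^11 km³/s².
In km: r₁ = 1.31 × 1.496×10^8 = 1.95976×10^8 km; r₂ = 7.61 × 1.496×10^8 = 1.138456×10^9 km.
Transfer-ellipse semi-major axis a_t = (r₁ + r₂)/2 = (1.95976×10^8 + 1.138456×10^9)/2 = 6.67216×10^8 km.
On the circular orbit at r = 1.138456×10^9 km, v_c = √(μ/r) = 10.802 km/s.
Transfer-orbit speed at the same r (vis-viva, a = a_t): v_t = √[μ(2/r − 1/a_t)] = 5.8543 km/s.
Δv₂ = |v_t − v_c| = |5.8543 − 10.802| = 4.948 km/s.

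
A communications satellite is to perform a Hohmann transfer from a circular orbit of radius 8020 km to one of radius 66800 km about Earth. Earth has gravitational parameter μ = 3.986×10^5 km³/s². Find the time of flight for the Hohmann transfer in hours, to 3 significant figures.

t = 10.0 hours

Semi-major axis of the transfer orbit: a_t = (8020 + 66800)/2 = 37410 km.
Half the transfer-orbit period gives t = π√(a_t³/μ) = 36000 s.
Converting: 36000 s ÷ 3600 s/hour = 10.0 hours.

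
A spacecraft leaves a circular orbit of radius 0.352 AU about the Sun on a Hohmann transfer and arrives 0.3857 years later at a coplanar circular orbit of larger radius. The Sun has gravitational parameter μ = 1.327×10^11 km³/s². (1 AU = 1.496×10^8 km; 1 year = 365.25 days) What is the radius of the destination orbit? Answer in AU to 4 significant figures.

r₂ = 1.330 AU

In km: r₁ = 0.352 × 1.496×10^8 = 5.26592×10^7 km.
Transfer time t = 0.3857 years × 365.25 × 86400 s = 1.217176632×10^7 s, and t = π√(a_t³/μ).
So a_t = (μ t²/π²)^(1/3) = (1.327×10^11 × (1.217176632×10^7)² / π²)^(1/3) = 1.2582×10^8 km.
Since a_t = (r₁ + r₂)/2, r₂ = 2a_t − r₁ = 2×1.2582×10^8 − 5.26592×10^7 = 1.989808×10^8 km.
In AU: r₂ = 1.989808×10^8 / 1.496×10^8 = 1.330 AU.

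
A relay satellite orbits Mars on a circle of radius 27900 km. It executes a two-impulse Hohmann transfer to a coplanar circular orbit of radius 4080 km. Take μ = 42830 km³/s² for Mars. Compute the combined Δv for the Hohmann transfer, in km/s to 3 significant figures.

Δv = 1.65 km/s

Transfer-ellipse semi-major axis a_t = (r₁ + r₂)/2 = (27900 + 4080)/2 = 15990 km.
Circular speed at r₁: v₁ = √(μ/r₁) = √(42830/27900) = 1.239 km/s.
Transfer-orbit speed at r₁ (v² = μ(2/r − 1/a)): v_a = √[μ(2/r₁ − 1/a_t)] = 0.6259 km/s.
First burn Δv₁ = |v_a − v₁| = 0.6131 km/s.
Circular speed at r₂: v₂ = √(μ/r₂) = 3.240 km/s.
Transfer-orbit speed at r₂: v_p = √[μ(2/r₂ − 1/a_t)] = 4.280 km/s.
Second burn Δv₂ = |v₂ − v_p| = 1.040 km/s.
Total Δv = Δv₁ + Δv₂ = 1.653 km/s.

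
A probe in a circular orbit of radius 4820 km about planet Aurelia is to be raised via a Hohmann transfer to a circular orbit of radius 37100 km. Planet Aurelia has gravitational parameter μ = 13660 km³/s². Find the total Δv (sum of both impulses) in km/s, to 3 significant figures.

Δv = 0.872 km/s

The Hohmann ellipse has a_t = (r₁ + r₂)/2 = 20960 km.
At r₁ the circular-orbit speed is v₁ = √(μ/r₁) = 1.68346 km/s.
On the transfer ellipse at r₁, v² = μ(2/r − 1/a) gives v_p = √[μ(2/r₁ − 1/a_t)] = 2.23972 km/s.
First burn Δv₁ = |v_p − v₁| = 0.5563 km/s.
At r₂, v₂ = √(μ/r₂) = 0.6068 km/s.
Transfer-orbit speed at r₂: v_a = √[μ(2/r₂ − 1/a_t)] = 0.2910 km/s.
Second burn Δv₂ = |v₂ − v_a| = 0.3158 km/s.
Δv = Δv₁ + Δv₂ = 0.5563 + 0.3158 = 0.8721 km/s.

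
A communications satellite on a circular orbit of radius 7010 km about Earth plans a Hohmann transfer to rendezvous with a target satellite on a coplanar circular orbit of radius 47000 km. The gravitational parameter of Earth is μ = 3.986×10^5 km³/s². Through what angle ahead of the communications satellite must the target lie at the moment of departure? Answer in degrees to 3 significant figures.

φ = 102°

Semi-major axis of the transfer orbit: a_t = (7010 + 47000)/2 = 27005 km.
Transfer time t = π√(a_t³/μ) = 22082.5 s.
The target's mean motion on its circular orbit is ω₂ = √(μ/r₂³) = 6.19615×10^-5 rad/s.
Angle swept by the target during transfer: ω₂·t = 1.3683 rad = 78.40°.
The communications satellite traverses 180° on the transfer ellipse, so the target must lead by 180° − 78.40° = 102°.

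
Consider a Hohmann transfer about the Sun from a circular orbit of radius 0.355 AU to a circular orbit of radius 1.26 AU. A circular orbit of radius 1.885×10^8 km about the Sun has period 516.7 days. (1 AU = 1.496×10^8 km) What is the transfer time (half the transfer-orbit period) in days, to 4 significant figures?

From Kepler's third law T² = 4π²r³/μ at r = 1.885×10^8 km, T = 516.7 days = 516.7 × 86400 s = 4.464288×10^7 s: μ = 4π²r³/T² = 1.32675×10^11 km³/s².
In km: r₁ = 0.355 × 1.496×10^8 = 5.3108×10^7 km; r₂ = 1.26 × 1.496×10^8 = 1.88496×10^8 km.
Semi-major axis of the transfer orbit: a_t = (5.3108×10^7 + 1.88496×10^8)/2 = 1.20802×10^8 km.
By Kepler's third law the transfer-orbit period is T = 2π√(a_t³/μ), so t = T/2 = 1.145×10^7 s.
Converting: 1.145×10^7 s ÷ 86400 s/day = 132.5 days.

t = 132.5 days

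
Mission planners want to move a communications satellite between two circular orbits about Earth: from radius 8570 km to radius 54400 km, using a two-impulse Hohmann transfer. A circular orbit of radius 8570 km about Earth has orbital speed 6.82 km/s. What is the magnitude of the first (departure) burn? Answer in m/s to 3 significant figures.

From the circular-orbit relation v² = μ/r at r = 8570 km: μ = v²r = (6.82)² × 8570 = 3.98611×10^5 km³/s².
Transfer-ellipse semi-major axis a_t = (r₁ + r₂)/2 = (8570 + 54400)/2 = 31485 km.
Circular speed at r = 8570 km: v_c = √(μ/r) = 6.820 km/s.
Vis-viva on the transfer ellipse at r = 8570 km gives v_t = √[μ(2/r − 1/a_t)] = 8.965 km/s.
Δv₁ = |v_t − v_c| = |8.965 − 6.820| = 2.145 km/s.

Δv₁ = 2140 m/s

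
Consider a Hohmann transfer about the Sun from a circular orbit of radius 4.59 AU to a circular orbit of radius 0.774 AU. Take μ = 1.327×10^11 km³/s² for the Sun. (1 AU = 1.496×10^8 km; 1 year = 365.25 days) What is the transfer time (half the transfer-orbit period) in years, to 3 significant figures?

t = 2.20 years

In km: r₁ = 4.59 × 1.496×10^8 = 6.86664×10^8 km; r₂ = 0.774 × 1.496×10^8 = 1.157904×10^8 km.
The Hohmann ellipse has a_t = (r₁ + r₂)/2 = 4.012272×10^8 km.
Half the transfer-orbit period gives t = π√(a_t³/μ) = 6.931×10^7 s.
Converting: 6.931×10^7 s ÷ 3.15576×10^7 s/year (365.25 × 86400) = 2.20 years.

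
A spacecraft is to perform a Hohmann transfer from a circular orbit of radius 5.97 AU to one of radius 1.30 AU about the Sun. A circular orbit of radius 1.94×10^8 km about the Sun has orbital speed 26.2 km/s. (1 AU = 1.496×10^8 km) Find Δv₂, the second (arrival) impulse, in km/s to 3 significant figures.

Δv₂ = 7.37 km/s

From the circular-orbit relation v² = μ/r at r = 1.94×10^8 km: μ = v²r = (26.2)² × 1.94×10^8 = 1.33169×10^11 km³/s².
In km: r₁ = 5.97 × 1.496×10^8 = 8.93112×10^8 km; r₂ = 1.30 × 1.496×10^8 = 1.9448×10^8 km.
Semi-major axis of the transfer orbit: a_t = (8.93112×10^8 + 1.9448×10^8)/2 = 5.43796×10^8 km.
Circular speed at r = 1.9448×10^8 km: v_c = √(μ/r) = 26.168 km/s.
Transfer-orbit speed at the same r (vis-viva, a = a_t): v_t = √[μ(2/r − 1/a_t)] = 33.535 km/s.
Δv₂ = |v_t − v_c| = |33.535 − 26.168| = 7.367 km/s.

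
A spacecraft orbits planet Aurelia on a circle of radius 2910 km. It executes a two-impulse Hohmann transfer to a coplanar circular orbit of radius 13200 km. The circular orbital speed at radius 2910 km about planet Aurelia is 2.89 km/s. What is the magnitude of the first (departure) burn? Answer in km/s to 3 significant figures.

Δv₁ = 0.810 km/s

From the circular-orbit relation v² = μ/r at r = 2910 km: μ = v²r = (2.89)² × 2910 = 24304.6 km³/s².
Semi-major axis of the transfer orbit: a_t = (2910 + 13200)/2 = 8055 km.
Circular speed at r = 2910 km: v_c = √(μ/r) = 2.8900 km/s.
Vis-viva on the transfer ellipse at r = 2910 km gives v_t = √[μ(2/r − 1/a_t)] = 3.6996 km/s.
Δv₁ = |v_t − v_c| = |3.6996 − 2.8900| = 0.8096 km/s.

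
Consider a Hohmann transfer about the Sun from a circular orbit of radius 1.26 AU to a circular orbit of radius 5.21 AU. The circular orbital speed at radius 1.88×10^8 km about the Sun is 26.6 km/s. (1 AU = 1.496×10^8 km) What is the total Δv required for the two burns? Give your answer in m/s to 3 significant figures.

From the circular-orbit relation v² = μ/r at r = 1.88×10^8 km: μ = v²r = (26.6)² × 1.88×10^8 = 1.33021×10^11 km³/s².
In km: r₁ = 1.26 × 1.496×10^8 = 1.88496×10^8 km; r₂ = 5.21 × 1.496×10^8 = 7.79416×10^8 km.
The Hohmann ellipse has a_t = (r₁ + r₂)/2 = 4.83956×10^8 km.
Circular speed at r₁: v₁ = √(μ/r₁) = √(1.33021×10^11/1.88496×10^8) = 26.565 km/s.
On the transfer ellipse at r₁, vis-viva gives v_p = √[μ(2/r₁ − 1/a_t)] = 33.713 km/s.
First burn Δv₁ = |v_p − v₁| = 7.148 km/s.
Circular speed at r₂: v₂ = √(μ/r₂) = 13.064 km/s.
Transfer-orbit speed at r₂: v_a = √[μ(2/r₂ − 1/a_t)] = 8.1531 km/s.
Second burn Δv₂ = |v₂ − v_a| = 4.911 km/s.
Total Δv = Δv₁ + Δv₂ = 12.06 km/s.

Δv = 12100 m/s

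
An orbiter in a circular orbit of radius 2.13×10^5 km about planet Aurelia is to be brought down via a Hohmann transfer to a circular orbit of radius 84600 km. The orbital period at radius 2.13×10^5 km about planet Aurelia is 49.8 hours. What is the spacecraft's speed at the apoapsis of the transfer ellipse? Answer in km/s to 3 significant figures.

v = 5.63 km/s

From Kepler's third law T² = 4π²r³/μ at r = 2.13×10^5 km, T = 49.8 hours = 49.8 × 3600 s = 1.7928×10^5 s: μ = 4π²r³/T² = 1.18696×10^7 km³/s².
Semi-major axis of the transfer orbit: a_t = (2.130×10^5 + 84600)/2 = 1.488×10^5 km.
At apoapsis, r = 2.130×10^5 km.
From the vis-viva equation, v = √[μ(2/r − 1/a_t)] = 5.629 km/s.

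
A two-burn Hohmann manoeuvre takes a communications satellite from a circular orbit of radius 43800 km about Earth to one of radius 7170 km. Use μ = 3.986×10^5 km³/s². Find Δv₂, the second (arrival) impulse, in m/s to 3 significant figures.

Semi-major axis of the transfer orbit: a_t = (43800 + 7170)/2 = 25485 km.
Circular speed at r = 7170 km: v_c = √(μ/r) = 7.456 km/s.
Vis-viva on the transfer ellipse at r = 7170 km gives v_t = √[μ(2/r − 1/a_t)] = 9.775 km/s.
Δv₂ = |v_t − v_c| = |9.775 − 7.456| = 2.319 km/s.

Δv₂ = 2320 m/s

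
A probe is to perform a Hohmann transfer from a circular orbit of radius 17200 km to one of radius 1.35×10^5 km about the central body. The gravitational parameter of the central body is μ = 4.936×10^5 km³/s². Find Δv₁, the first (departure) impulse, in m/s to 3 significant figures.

Δv₁ = 1780 m/s

Transfer-ellipse semi-major axis a_t = (r₁ + r₂)/2 = (17200 + 1.350×10^5)/2 = 76100 km.
Circular speed at r = 17200 km: v_c = √(μ/r) = 5.357 km/s.
Transfer-orbit speed at the same r (vis-viva, a = a_t): v_t = √[μ(2/r − 1/a_t)] = 7.135 km/s.
Δv₁ = |v_t − v_c| = |7.135 − 5.357| = 1.778 km/s.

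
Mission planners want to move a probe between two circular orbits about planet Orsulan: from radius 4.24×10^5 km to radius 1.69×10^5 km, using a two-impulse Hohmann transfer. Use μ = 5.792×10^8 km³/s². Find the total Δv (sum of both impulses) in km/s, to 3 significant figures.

Transfer-ellipse semi-major axis a_t = (r₁ + r₂)/2 = (4.240×10^5 + 1.690×10^5)/2 = 2.965×10^5 km.
At r₁ the circular-orbit speed is v₁ = √(μ/r₁) = 36.960 km/s.
On the transfer ellipse at r₁, vis-viva gives v_a = √[μ(2/r₁ − 1/a_t)] = 27.904 km/s.
First burn Δv₁ = |v_a − v₁| = 9.056 km/s.
Circular speed at r₂: v₂ = √(μ/r₂) = 58.5425 km/s.
Transfer-orbit speed at r₂: v_p = √[μ(2/r₂ − 1/a_t)] = 70.0070 km/s.
Second burn Δv₂ = |v₂ − v_p| = 11.46 km/s.
Δv = Δv₁ + Δv₂ = 9.056 + 11.46 = 20.52 km/s.

Δv = 20.5 km/s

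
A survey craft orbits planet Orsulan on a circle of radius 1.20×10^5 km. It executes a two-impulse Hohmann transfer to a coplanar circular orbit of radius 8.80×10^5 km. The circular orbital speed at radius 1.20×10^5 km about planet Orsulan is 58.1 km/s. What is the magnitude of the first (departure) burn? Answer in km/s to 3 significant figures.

Δv₁ = 19.0 km/s

From the circular-orbit relation v² = μ/r at r = 1.20×10^5 km: μ = v²r = (58.1)² × 1.20×10^5 = 4.05073×10^8 km³/s².
Transfer-ellipse semi-major axis a_t = (r₁ + r₂)/2 = (1.200×10^5 + 8.800×10^5)/2 = 5.000×10^5 km.
Circular speed at r = 1.200×10^5 km: v_c = √(μ/r) = 58.10 km/s.
Transfer-orbit speed at the same r (vis-viva, a = a_t): v_t = √[μ(2/r − 1/a_t)] = 77.08 km/s.
Δv₁ = |v_t − v_c| = |77.08 − 58.10| = 18.98 km/s.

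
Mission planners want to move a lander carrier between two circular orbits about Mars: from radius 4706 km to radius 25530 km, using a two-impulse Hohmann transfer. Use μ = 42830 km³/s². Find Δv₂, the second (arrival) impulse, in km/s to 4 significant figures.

Δv₂ = 0.5726 km/s

Semi-major axis of the transfer orbit: a_t = (4706 + 25530)/2 = 15118 km.
Circular speed at r = 25530 km: v_c = √(μ/r) = 1.29524 km/s.
Vis-viva on the transfer ellipse at r = 25530 km gives v_t = √[μ(2/r − 1/a_t)] = 0.722649 km/s.
Δv₂ = |v_t − v_c| = |0.722649 − 1.29524| = 0.5726 km/s.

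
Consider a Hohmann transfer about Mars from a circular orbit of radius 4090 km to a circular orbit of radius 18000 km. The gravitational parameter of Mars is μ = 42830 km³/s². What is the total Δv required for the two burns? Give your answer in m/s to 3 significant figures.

Δv = 1500 m/s

Semi-major axis of the transfer orbit: a_t = (4090 + 18000)/2 = 11045 km.
At r₁ the circular-orbit speed is v₁ = √(μ/r₁) = 3.2360 km/s.
On the transfer ellipse at r₁, v² = μ(2/r − 1/a) gives v_p = √[μ(2/r₁ − 1/a_t)] = 4.1311 km/s.
First burn Δv₁ = |v_p − v₁| = 0.8951 km/s.
Circular speed at r₂: v₂ = √(μ/r₂) = 1.54254 km/s.
Transfer-orbit speed at r₂: v_a = √[μ(2/r₂ − 1/a_t)] = 0.938678 km/s.
Second burn Δv₂ = |v₂ − v_a| = 0.6039 km/s.
Total Δv = Δv₁ + Δv₂ = 1.499 km/s.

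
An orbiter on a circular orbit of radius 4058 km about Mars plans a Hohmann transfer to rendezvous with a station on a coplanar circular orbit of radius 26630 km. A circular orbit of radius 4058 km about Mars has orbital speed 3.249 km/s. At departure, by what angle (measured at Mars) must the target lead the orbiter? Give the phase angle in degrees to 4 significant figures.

φ = 101.3°

From the circular-orbit relation v² = μ/r at r = 4058 km: μ = v²r = (3.249)² × 4058 = 42836.3 km³/s².
The Hohmann ellipse has a_t = (r₁ + r₂)/2 = 15344 km.
Transfer time t = π√(a_t³/μ) = 28850.412 s.
Target angular speed ω₂ = √(μ/r₂³) = 4.7626535×10^-5 rad/s.
Angle swept by the target during transfer: ω₂·t = 1.37405 rad = 78.73°.
Arrival is 180° from departure on the ellipse, so φ = 180° − 78.73° = 101.3°.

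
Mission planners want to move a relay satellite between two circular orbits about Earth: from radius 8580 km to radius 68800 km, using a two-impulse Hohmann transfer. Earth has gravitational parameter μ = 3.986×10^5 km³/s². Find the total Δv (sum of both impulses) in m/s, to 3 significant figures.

Δv = 3550 m/s

The Hohmann ellipse has a_t = (r₁ + r₂)/2 = 38690 km.
At r₁ the circular-orbit speed is v₁ = √(μ/r₁) = 6.8159 km/s.
Transfer-orbit speed at r₁ (v² = μ(2/r − 1/a)): v_p = √[μ(2/r₁ − 1/a_t)] = 9.0891 km/s.
First burn Δv₁ = |v_p − v₁| = 2.2732 km/s.
At r₂, v₂ = √(μ/r₂) = 2.4070 km/s.
Transfer-orbit speed at r₂: v_a = √[μ(2/r₂ − 1/a_t)] = 1.1335 km/s.
Second burn Δv₂ = |v₂ − v_a| = 1.2735 km/s.
Δv = Δv₁ + Δv₂ = 2.2732 + 1.2735 = 3.547 km/s.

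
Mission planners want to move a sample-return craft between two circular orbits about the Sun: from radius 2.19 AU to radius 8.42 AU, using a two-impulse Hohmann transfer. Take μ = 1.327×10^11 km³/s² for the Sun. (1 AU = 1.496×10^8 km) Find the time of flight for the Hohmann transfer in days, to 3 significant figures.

t = 2230 days

In km: r₁ = 2.19 × 1.496×10^8 = 3.27624×10^8 km; r₂ = 8.42 × 1.496×10^8 = 1.259632×10^9 km.
Semi-major axis of the transfer orbit: a_t = (3.27624×10^8 + 1.259632×10^9)/2 = 7.93628×10^8 km.
Half the transfer-orbit period gives t = π√(a_t³/μ) = 1.928×10^8 s.
Converting: 1.928×10^8 s ÷ 86400 s/day = 2230 days.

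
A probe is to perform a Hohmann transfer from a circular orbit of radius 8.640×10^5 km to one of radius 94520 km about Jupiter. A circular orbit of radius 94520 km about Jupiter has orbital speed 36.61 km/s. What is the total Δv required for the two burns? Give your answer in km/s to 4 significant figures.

Δv = 19.28 km/s

From the circular-orbit relation v² = μ/r at r = 94520 km: μ = v²r = (36.61)² × 94520 = 1.26684×10^8 km³/s².
The Hohmann ellipse has a_t = (r₁ + r₂)/2 = 4.7926×10^5 km.
Circular speed at r₁: v₁ = √(μ/r₁) = √(1.26684×10^8/8.640×10^5) = 12.1089 km/s.
Transfer-orbit speed at r₁ (vis-viva equation): v_a = √[μ(2/r₁ − 1/a_t)] = 5.37751 km/s.
First burn Δv₁ = |v_a − v₁| = 6.731 km/s.
Circular speed at r₂: v₂ = √(μ/r₂) = 36.61 km/s.
Transfer-orbit speed at r₂: v_p = √[μ(2/r₂ − 1/a_t)] = 49.16 km/s.
Second burn Δv₂ = |v₂ − v_p| = 12.55 km/s.
Total Δv = Δv₁ + Δv₂ = 19.28 km/s.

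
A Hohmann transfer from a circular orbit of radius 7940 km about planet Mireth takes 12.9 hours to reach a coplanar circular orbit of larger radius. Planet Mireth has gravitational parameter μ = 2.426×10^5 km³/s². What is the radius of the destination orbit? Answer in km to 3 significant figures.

Transfer time t = 12.9 hours = 46440 s, and t = π√(a_t³/μ).
So a_t = (μ t²/π²)^(1/3) = (2.426×10^5 × (46440)² / π²)^(1/3) = 37566 km.
Since a_t = (r₁ + r₂)/2, r₂ = 2a_t − r₁ = 2×37566 − 7940 = 67192 km.

r₂ = 67200 km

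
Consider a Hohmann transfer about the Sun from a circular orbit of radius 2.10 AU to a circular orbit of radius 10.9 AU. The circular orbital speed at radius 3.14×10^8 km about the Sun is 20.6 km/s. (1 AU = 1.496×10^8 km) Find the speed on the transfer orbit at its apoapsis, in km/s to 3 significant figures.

v = 5.14 km/s

From the circular-orbit relation v² = μ/r at r = 3.14×10^8 km: μ = v²r = (20.6)² × 3.14×10^8 = 1.33249×10^11 km³/s².
In km: r₁ = 2.10 × 1.496×10^8 = 3.1416×10^8 km; r₂ = 10.9 × 1.496×10^8 = 1.63064×10^9 km.
Semi-major axis of the transfer orbit: a_t = (3.1416×10^8 + 1.63064×10^9)/2 = 9.724×10^8 km.
The apoapsis of the transfer ellipse is at r = 1.63064×10^9 km.
Applying v² = μ(2/r − 1/a_t): v = 5.138 km/s.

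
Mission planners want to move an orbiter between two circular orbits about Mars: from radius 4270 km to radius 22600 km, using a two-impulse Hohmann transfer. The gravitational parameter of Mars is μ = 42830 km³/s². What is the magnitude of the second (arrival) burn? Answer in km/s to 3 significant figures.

Δv₂ = 0.601 km/s

Semi-major axis of the transfer orbit: a_t = (4270 + 22600)/2 = 13435 km.
Circular speed at r = 22600 km: v_c = √(μ/r) = 1.3766 km/s.
Transfer-orbit speed at the same r (vis-viva, a = a_t): v_t = √[μ(2/r − 1/a_t)] = 0.77610 km/s.
Δv₂ = |v_t − v_c| = |0.77610 − 1.3766| = 0.6005 km/s.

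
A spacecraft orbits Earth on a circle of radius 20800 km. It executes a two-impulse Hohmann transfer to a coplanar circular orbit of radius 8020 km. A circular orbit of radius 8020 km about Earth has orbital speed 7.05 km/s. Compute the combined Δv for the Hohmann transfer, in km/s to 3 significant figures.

Δv = 2.53 km/s

From the circular-orbit relation v² = μ/r at r = 8020 km: μ = v²r = (7.05)² × 8020 = 3.98614×10^5 km³/s².
The Hohmann ellipse has a_t = (r₁ + r₂)/2 = 14410 km.
At r₁ the circular-orbit speed is v₁ = √(μ/r₁) = 4.378 km/s.
Transfer-orbit speed at r₁ (vis-viva equation): v_a = √[μ(2/r₁ − 1/a_t)] = 3.266 km/s.
First burn Δv₁ = |v_a − v₁| = 1.112 km/s.
At r₂, v₂ = √(μ/r₂) = 7.050 km/s.
Transfer-orbit speed at r₂: v_p = √[μ(2/r₂ − 1/a_t)] = 8.470 km/s.
Second burn Δv₂ = |v₂ − v_p| = 1.420 km/s.
Δv = Δv₁ + Δv₂ = 1.112 + 1.420 = 2.532 km/s.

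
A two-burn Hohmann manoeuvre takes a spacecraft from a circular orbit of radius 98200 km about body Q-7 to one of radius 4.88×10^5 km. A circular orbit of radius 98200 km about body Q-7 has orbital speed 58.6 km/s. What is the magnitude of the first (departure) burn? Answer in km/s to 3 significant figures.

From the circular-orbit relation v² = μ/r at r = 98200 km: μ = v²r = (58.6)² × 98200 = 3.37215×10^8 km³/s².
The Hohmann ellipse has a_t = (r₁ + r₂)/2 = 2.931×10^5 km.
On the circular orbit at r = 98200 km, v_c = √(μ/r) = 58.60 km/s.
Transfer-orbit speed at the same r (vis-viva, a = a_t): v_t = √[μ(2/r − 1/a_t)] = 75.61 km/s.
Δv₁ = |v_t − v_c| = |75.61 − 58.60| = 17.01 km/s.

Δv₁ = 17.0 km/s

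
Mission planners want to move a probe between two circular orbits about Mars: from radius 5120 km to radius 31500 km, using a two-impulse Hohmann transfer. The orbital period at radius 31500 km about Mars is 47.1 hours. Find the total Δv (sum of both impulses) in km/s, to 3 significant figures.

Δv = 1.45 km/s

From Kepler's third law T² = 4π²r³/μ at r = 31500 km, T = 47.1 hours = 47.1 × 3600 s = 1.6956×10^5 s: μ = 4π²r³/T² = 42918.5 km³/s².
Semi-major axis of the transfer orbit: a_t = (5120 + 31500)/2 = 18310 km.
At r₁ the circular-orbit speed is v₁ = √(μ/r₁) = 2.8953 km/s.
Transfer-orbit speed at r₁ (vis-viva): v_p = √[μ(2/r₁ − 1/a_t)] = 3.7975 km/s.
First burn Δv₁ = |v_p − v₁| = 0.9022 km/s.
Circular speed at r₂: v₂ = √(μ/r₂) = 1.16726 km/s.
Transfer-orbit speed at r₂: v_a = √[μ(2/r₂ − 1/a_t)] = 0.617245 km/s.
Second burn Δv₂ = |v₂ − v_a| = 0.5500 km/s.
Total Δv = Δv₁ + Δv₂ = 1.452 km/s.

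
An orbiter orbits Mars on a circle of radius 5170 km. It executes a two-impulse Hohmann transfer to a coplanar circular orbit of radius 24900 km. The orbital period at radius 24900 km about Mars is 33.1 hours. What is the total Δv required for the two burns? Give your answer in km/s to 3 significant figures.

From Kepler's third law T² = 4π²r³/μ at r = 24900 km, T = 33.1 hours = 33.1 × 3600 s = 1.1916×10^5 s: μ = 4π²r³/T² = 42923.7 km³/s².
Transfer-ellipse semi-major axis a_t = (r₁ + r₂)/2 = (5170 + 24900)/2 = 15035 km.
At r₁ the circular-orbit speed is v₁ = √(μ/r₁) = 2.8814 km/s.
On the transfer ellipse at r₁, vis-viva gives v_p = √[μ(2/r₁ − 1/a_t)] = 3.7081 km/s.
First burn Δv₁ = |v_p − v₁| = 0.8267 km/s.
At r₂, v₂ = √(μ/r₂) = 1.31295 km/s.
Transfer-orbit speed at r₂: v_a = √[μ(2/r₂ − 1/a_t)] = 0.769914 km/s.
Second burn Δv₂ = |v₂ − v_a| = 0.5430 km/s.
Δv = Δv₁ + Δv₂ = 0.8267 + 0.5430 = 1.370 km/s.

Δv = 1.37 km/s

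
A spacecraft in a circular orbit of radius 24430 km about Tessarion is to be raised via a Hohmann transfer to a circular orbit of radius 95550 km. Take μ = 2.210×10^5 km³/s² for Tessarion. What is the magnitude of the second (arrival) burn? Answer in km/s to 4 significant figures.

Δv₂ = 0.5503 km/s

The Hohmann ellipse has a_t = (r₁ + r₂)/2 = 59990 km.
Circular speed at r = 95550 km: v_c = √(μ/r) = 1.5208 km/s.
Transfer-orbit speed at the same r (vis-viva, a = a_t): v_t = √[μ(2/r − 1/a_t)] = 0.97052 km/s.
Δv₂ = |v_t − v_c| = |0.97052 − 1.5208| = 0.5503 km/s.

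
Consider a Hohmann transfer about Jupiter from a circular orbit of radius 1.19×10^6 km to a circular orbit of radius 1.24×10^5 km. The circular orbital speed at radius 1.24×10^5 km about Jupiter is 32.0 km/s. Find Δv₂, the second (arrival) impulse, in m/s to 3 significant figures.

From the circular-orbit relation v² = μ/r at r = 1.24×10^5 km: μ = v²r = (32.0)² × 1.24×10^5 = 1.26976×10^8 km³/s².
The Hohmann ellipse has a_t = (r₁ + r₂)/2 = 6.570×10^5 km.
On the circular orbit at r = 1.240×10^5 km, v_c = √(μ/r) = 32.00 km/s.
Transfer-orbit speed at the same r (vis-viva, a = a_t): v_t = √[μ(2/r − 1/a_t)] = 43.07 km/s.
Δv₂ = |v_t − v_c| = |43.07 − 32.00| = 11.07 km/s.

Δv₂ = 11100 m/s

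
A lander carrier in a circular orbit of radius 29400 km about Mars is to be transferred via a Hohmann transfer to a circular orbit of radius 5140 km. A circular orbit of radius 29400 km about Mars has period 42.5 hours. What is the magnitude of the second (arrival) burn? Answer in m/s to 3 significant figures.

Δv₂ = 880 m/s

From Kepler's third law T² = 4π²r³/μ at r = 29400 km, T = 42.5 hours = 42.5 × 3600 s = 1.530×10^5 s: μ = 4π²r³/T² = 42856.7 km³/s².
Transfer-ellipse semi-major axis a_t = (r₁ + r₂)/2 = (29400 + 5140)/2 = 17270 km.
Circular speed at r = 5140 km: v_c = √(μ/r) = 2.888 km/s.
Transfer-orbit speed at the same r (vis-viva, a = a_t): v_t = √[μ(2/r − 1/a_t)] = 3.768 km/s.
Δv₂ = |v_t − v_c| = |3.768 − 2.888| = 0.8800 km/s.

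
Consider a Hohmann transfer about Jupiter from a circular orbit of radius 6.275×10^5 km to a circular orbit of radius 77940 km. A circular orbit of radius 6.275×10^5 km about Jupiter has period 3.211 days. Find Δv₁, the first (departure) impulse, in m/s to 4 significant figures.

Δv₁ = 7531 m/s

From Kepler's third law T² = 4π²r³/μ at r = 6.275×10^5 km, T = 3.211 days = 3.211 × 86400 s = 2.774304×10^5 s: μ = 4π²r³/T² = 1.26734×10^8 km³/s².
Semi-major axis of the transfer orbit: a_t = (6.275×10^5 + 77940)/2 = 3.5272×10^5 km.
Circular speed at r = 6.275×10^5 km: v_c = √(μ/r) = 14.211 km/s.
Transfer-orbit speed at the same r (vis-viva, a = a_t): v_t = √[μ(2/r − 1/a_t)] = 6.6804 km/s.
Δv₁ = |v_t − v_c| = |6.6804 − 14.211| = 7.531 km/s.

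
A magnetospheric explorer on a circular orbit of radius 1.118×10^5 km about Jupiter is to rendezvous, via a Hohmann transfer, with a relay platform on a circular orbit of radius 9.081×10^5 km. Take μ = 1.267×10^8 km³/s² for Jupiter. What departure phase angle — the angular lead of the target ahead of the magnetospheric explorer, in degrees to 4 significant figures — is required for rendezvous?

φ = 104.3°

Semi-major axis of the transfer orbit: a_t = (1.118×10^5 + 9.081×10^5)/2 = 5.0995×10^5 km.
The half-period of the transfer ellipse is t = π√(a_t³/μ) = 1.0164×10^5 s.
Target angular speed ω₂ = √(μ/r₂³) = 1.3007×10^-5 rad/s.
Angle swept by the target during transfer: ω₂·t = 1.32203 rad = 75.747°.
The magnetospheric explorer traverses 180° on the transfer ellipse, so the target must lead by 180° − 75.747° = 104.3°.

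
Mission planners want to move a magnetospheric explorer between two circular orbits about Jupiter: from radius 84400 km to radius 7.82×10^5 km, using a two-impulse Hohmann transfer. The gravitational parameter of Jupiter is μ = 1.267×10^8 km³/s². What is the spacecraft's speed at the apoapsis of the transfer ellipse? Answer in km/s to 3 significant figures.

Semi-major axis of the transfer orbit: a_t = (84400 + 7.820×10^5)/2 = 4.332×10^5 km.
At apoapsis, r = 7.820×10^5 km.
Vis-viva: v = √[μ(2/r − 1/a_t)] = √[1.267×10^8 × (2/7.820×10^5 − 1/4.332×10^5)] = 5.618 km/s.

v = 5.62 km/s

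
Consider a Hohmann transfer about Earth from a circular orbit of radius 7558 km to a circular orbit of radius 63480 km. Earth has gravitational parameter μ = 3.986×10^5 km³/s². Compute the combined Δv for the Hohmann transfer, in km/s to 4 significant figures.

The Hohmann ellipse has a_t = (r₁ + r₂)/2 = 35519 km.
At r₁ the circular-orbit speed is v₁ = √(μ/r₁) = 7.2621 km/s.
Transfer-orbit speed at r₁ (vis-viva equation): v_p = √[μ(2/r₁ − 1/a_t)] = 9.7085 km/s.
First burn Δv₁ = |v_p − v₁| = 2.446 km/s.
Circular speed at r₂: v₂ = √(μ/r₂) = 2.506 km/s.
Transfer-orbit speed at r₂: v_a = √[μ(2/r₂ − 1/a_t)] = 1.156 km/s.
Second burn Δv₂ = |v₂ − v_a| = 1.350 km/s.
Total Δv = Δv₁ + Δv₂ = 3.796 km/s.

Δv = 3.796 km/s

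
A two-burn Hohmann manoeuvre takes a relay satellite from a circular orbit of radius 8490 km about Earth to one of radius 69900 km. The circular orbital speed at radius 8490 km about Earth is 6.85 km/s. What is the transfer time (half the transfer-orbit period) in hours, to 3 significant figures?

t = 10.7 hours

From the circular-orbit relation v² = μ/r at r = 8490 km: μ = v²r = (6.85)² × 8490 = 3.98372×10^5 km³/s².
Transfer-ellipse semi-major axis a_t = (r₁ + r₂)/2 = (8490 + 69900)/2 = 39195 km.
By Kepler's third law the transfer-orbit period is T = 2π√(a_t³/μ), so t = T/2 = 38620 s.
Converting: 38620 s ÷ 3600 s/hour = 10.7 hours.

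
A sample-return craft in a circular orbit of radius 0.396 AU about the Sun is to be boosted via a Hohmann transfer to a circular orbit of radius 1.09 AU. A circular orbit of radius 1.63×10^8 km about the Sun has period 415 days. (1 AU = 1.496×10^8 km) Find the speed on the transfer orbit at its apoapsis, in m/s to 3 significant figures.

v = 20800 m/s

From Kepler's third law T² = 4π²r³/μ at r = 1.63×10^8 km, T = 415 days = 415 × 86400 s = 3.5856×10^7 s: μ = 4π²r³/T² = 1.32984×10^11 km³/s².
In km: r₁ = 0.396 × 1.496×10^8 = 5.92416×10^7 km; r₂ = 1.09 × 1.496×10^8 = 1.63064×10^8 km.
Semi-major axis of the transfer orbit: a_t = (5.92416×10^7 + 1.63064×10^8)/2 = 1.111528×10^8 km.
The apoapsis of the transfer ellipse is at r = 1.63064×10^8 km.
Vis-viva: v = √[μ(2/r − 1/a_t)] = √[1.32984×10^11 × (2/1.63064×10^8 − 1/1.111528×10^8)] = 20.85 km/s.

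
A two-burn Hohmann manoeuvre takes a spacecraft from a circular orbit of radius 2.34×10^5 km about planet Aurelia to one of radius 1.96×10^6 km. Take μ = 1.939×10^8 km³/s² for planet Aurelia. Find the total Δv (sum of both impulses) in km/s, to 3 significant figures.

Δv = 15.0 km/s

Semi-major axis of the transfer orbit: a_t = (2.340×10^5 + 1.960×10^6)/2 = 1.097×10^6 km.
At r₁ the circular-orbit speed is v₁ = √(μ/r₁) = 28.786 km/s.
Transfer-orbit speed at r₁ (vis-viva equation): v_p = √[μ(2/r₁ − 1/a_t)] = 38.477 km/s.
First burn Δv₁ = |v_p − v₁| = 9.691 km/s.
Circular speed at r₂: v₂ = √(μ/r₂) = 9.9463 km/s.
Transfer-orbit speed at r₂: v_a = √[μ(2/r₂ − 1/a_t)] = 4.5937 km/s.
Second burn Δv₂ = |v₂ − v_a| = 5.353 km/s.
Δv = Δv₁ + Δv₂ = 9.691 + 5.353 = 15.04 km/s.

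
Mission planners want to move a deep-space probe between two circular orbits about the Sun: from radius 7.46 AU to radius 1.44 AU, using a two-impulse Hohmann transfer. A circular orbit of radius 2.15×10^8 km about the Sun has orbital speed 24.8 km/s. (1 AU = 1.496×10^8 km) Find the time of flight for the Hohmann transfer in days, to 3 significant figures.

From the circular-orbit relation v² = μ/r at r = 2.15×10^8 km: μ = v²r = (24.8)² × 2.15×10^8 = 1.32234×10^11 km³/s².
In km: r₁ = 7.46 × 1.496×10^8 = 1.116016×10^9 km; r₂ = 1.44 × 1.496×10^8 = 2.15424×10^8 km.
Semi-major axis of the transfer orbit: a_t = (1.116016×10^9 + 2.15424×10^8)/2 = 6.6572×10^8 km.
Half the transfer-orbit period gives t = π√(a_t³/μ) = 1.484×10^8 s.
Converting: 1.484×10^8 s ÷ 86400 s/day = 1720 days.

t = 1720 days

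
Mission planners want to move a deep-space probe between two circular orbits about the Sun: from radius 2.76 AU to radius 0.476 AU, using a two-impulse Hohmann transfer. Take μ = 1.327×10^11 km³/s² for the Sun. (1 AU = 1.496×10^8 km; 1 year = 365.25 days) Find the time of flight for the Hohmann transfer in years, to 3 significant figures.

In km: r₁ = 2.76 × 1.496×10^8 = 4.12896×10^8 km; r₂ = 0.476 × 1.496×10^8 = 7.12096×10^7 km.
Transfer-ellipse semi-major axis a_t = (r₁ + r₂)/2 = (4.12896×10^8 + 7.12096×10^7)/2 = 2.420528×10^8 km.
By Kepler's third law the transfer-orbit period is T = 2π√(a_t³/μ), so t = T/2 = 3.248×10^7 s.
Converting: 3.248×10^7 s ÷ 3.15576×10^7 s/year (365.25 × 86400) = 1.03 years.

t = 1.03 years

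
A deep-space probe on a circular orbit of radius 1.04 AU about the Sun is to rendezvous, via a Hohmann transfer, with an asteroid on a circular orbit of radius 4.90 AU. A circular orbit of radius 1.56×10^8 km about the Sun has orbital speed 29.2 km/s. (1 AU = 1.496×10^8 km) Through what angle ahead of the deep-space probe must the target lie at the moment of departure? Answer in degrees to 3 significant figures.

φ = 95.1°

From the circular-orbit relation v² = μ/r at r = 1.56×10^8 km: μ = v²r = (29.2)² × 1.56×10^8 = 1.33012×10^11 km³/s².
In km: r₁ = 1.04 × 1.496×10^8 = 1.55584×10^8 km; r₂ = 4.90 × 1.496×10^8 = 7.3304×10^8 km.
Transfer-ellipse semi-major axis a_t = (r₁ + r₂)/2 = (1.55584×10^8 + 7.3304×10^8)/2 = 4.44312×10^8 km.
The half-period of the transfer ellipse is t = π√(a_t³/μ) = 8.0675×10^7 s.
The target's mean motion on its circular orbit is ω₂ = √(μ/r₂³) = 1.8376×10^-8 rad/s.
Angle swept by the target during transfer: ω₂·t = 1.4825 rad = 84.94°.
Arrival is 180° from departure on the ellipse, so φ = 180° − 84.94° = 95.1°.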